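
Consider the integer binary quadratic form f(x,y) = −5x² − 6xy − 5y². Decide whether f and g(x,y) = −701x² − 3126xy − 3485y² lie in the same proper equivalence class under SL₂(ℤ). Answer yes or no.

D₁ = -64, D₂ = -64
f is negative-definite; reduce −f:
−f: translate: b→-4 (≡6 mod 10), so (5,6,5)→(5,-4,4)
−f: flip: (5,-4,4)→(4,4,5)
−f: reduced (well bottom): (4,4,5) with a≤c, −a<b≤a
flip sign back: reduced form of f is (-4,-4,-5)
g is negative-definite; reduce −g:
−g: translate: b→322 (≡3126 mod 1402), so (701,3126,3485)→(701,322,37)
−g: flip: (701,322,37)→(37,-322,701)
−g: translate: b→-26 (≡-322 mod 74), so (37,-322,701)→(37,-26,5)
−g: flip: (37,-26,5)→(5,26,37)
−g: translate: b→-4 (≡26 mod 10), so (5,26,37)→(5,-4,4)
−g: flip: (5,-4,4)→(4,4,5)
−g: reduced (well bottom): (4,4,5) with a≤c, −a<b≤a
flip sign back: reduced form of g is (-4,-4,-5)
reduced forms (-4, -4, -5) vs (-4, -4, -5) ⇒ equivalent

yes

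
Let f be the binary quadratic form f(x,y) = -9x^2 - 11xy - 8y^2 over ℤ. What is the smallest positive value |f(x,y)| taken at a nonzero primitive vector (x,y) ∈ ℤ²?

translate: b→-7 (≡11 mod 18), so (9,11,8)→(9,-7,6)
flip: (9,-7,6)→(6,7,9)
translate: b→-5 (≡7 mod 12), so (6,7,9)→(6,-5,8)
reduced (well bottom): (6,-5,8) with a≤c, −a<b≤a
well minimum |f| = |-6| = 6 (negative-definite)

6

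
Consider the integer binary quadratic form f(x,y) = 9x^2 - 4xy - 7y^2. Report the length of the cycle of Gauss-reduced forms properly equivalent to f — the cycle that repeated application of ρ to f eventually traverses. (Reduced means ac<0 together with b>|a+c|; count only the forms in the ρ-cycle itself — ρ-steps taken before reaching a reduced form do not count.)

D = 268, ⌊√D⌋ = 16
descent: ρ → (-7,4,9)  [lands on river]
river: ρ → (9,14,-2)
river: ρ → (-2,14,9)
river: ρ → (9,4,-7)
river: ρ → (-7,10,6)
river: ρ → (6,14,-3)
river: ρ → (-3,16,1)
river: ρ → (1,16,-3)
river: ρ → (-3,14,6)
river: ρ → (6,10,-7)
ρ-cycle length = 10 (tail of 1 descent step not counted)

10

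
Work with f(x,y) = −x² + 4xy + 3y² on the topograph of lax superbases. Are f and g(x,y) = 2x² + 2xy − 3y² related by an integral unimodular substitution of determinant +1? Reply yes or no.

D₁ = 28, D₂ = 28
river cycle of f (length 4): (3, 2, -2), (-2, 2, 3), (3, 4, -1), (-1, 4, 3)
river cycle of g (length 4): (-3, 4, 1), (1, 4, -3), (-3, 2, 2), (2, 2, -3)
cycles differ ⇒ inequivalent

no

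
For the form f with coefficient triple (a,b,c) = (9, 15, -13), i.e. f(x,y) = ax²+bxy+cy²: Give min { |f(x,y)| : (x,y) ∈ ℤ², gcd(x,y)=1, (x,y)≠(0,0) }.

river: ρ → (-13,11,11)
river: ρ → (11,11,-13)
river: ρ → (-13,15,9)
river: ρ → (9,21,-7)
river: ρ → (-7,21,9)
river: ρ → (9,15,-13)
closes: descent 0, river 6
min |a| on river = 7

7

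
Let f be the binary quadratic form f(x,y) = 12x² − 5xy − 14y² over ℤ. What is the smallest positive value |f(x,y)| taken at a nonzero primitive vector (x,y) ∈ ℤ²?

descent: ρ → (-14,5,12)  [lands on river]
river: ρ → (12,19,-7)
river: ρ → (-7,23,6)
river: ρ → (6,25,-3)
river: ρ → (-3,23,14)
river: ρ → (14,5,-12)
river: ρ → (-12,19,7)
river: ρ → (7,23,-6)
river: ρ → (-6,25,3)
river: ρ → (3,23,-14)
closes: descent 1, river 10
min |a| on river = 3

3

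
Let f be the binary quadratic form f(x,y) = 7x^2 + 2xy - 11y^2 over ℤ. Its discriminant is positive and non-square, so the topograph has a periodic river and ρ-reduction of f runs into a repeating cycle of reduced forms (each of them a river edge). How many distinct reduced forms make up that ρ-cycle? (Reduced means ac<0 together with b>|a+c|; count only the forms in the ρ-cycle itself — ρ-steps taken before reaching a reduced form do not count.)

D = 312, ⌊√D⌋ = 17
descent: ρ → (-11,-2,7)
descent: ρ → (7,16,-2)  [lands on river]
river: ρ → (-2,16,7)
river: ρ → (7,12,-6)
river: ρ → (-6,12,7)
ρ-cycle length = 4 (tail of 2 descent steps not counted)

4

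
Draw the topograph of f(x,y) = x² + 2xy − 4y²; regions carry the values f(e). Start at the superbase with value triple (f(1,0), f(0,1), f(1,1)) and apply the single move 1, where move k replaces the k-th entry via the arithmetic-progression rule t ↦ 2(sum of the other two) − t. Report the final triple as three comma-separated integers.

start (1,-4,-1) = (f(1,0),f(0,1),f(1,1))
replace slot 1: 2·((-4)+(-1)) − 1 = -11 → (-11,-4,-1)

-11,-4,-1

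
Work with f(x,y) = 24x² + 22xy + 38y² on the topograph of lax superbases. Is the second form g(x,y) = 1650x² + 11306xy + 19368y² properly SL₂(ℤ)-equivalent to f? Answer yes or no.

D₁ = -3164, D₂ = -3164
f: reduced (well bottom): (24,22,38) with a≤c, −a<b≤a
g: translate: b→1406 (≡11306 mod 3300), so (1650,11306,19368)→(1650,1406,300)
g: flip: (1650,1406,300)→(300,-1406,1650)
g: translate: b→-206 (≡-1406 mod 600), so (300,-1406,1650)→(300,-206,38)
g: flip: (300,-206,38)→(38,206,300)
g: translate: b→-22 (≡206 mod 76), so (38,206,300)→(38,-22,24)
g: flip: (38,-22,24)→(24,22,38)
g: reduced (well bottom): (24,22,38) with a≤c, −a<b≤a
reduced forms (24, 22, 38) vs (24, 22, 38) ⇒ equivalent

yes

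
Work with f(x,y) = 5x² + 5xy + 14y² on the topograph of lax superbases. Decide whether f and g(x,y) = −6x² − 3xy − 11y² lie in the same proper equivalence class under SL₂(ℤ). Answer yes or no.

D₁ = -255, D₂ = -255
f: reduced (well bottom): (5,5,14) with a≤c, −a<b≤a
g is negative-definite; reduce −g:
−g: reduced (well bottom): (6,3,11) with a≤c, −a<b≤a
flip sign back: reduced form of g is (-6,-3,-11)
reduced forms (5, 5, 14) vs (-6, -3, -11) ⇒ inequivalent

no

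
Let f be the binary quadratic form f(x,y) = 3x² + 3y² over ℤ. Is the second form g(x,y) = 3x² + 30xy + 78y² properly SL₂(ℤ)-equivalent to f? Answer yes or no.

D₁ = -36, D₂ = -36
f: reduced (well bottom): (3,0,3) with a≤c, −a<b≤a
g: translate: b→0 (≡30 mod 6), so (3,30,78)→(3,0,3)
g: reduced (well bottom): (3,0,3) with a≤c, −a<b≤a
reduced forms (3, 0, 3) vs (3, 0, 3) ⇒ equivalent

yes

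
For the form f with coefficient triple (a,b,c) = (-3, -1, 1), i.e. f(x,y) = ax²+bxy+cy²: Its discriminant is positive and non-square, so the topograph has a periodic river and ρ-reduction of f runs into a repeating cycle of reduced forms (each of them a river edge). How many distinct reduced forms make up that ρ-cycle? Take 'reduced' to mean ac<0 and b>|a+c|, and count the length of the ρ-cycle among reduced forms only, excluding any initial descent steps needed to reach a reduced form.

D = 13, ⌊√D⌋ = 3
descent: ρ → (1,3,-1)  [lands on river]
river: ρ → (-1,3,1)
ρ-cycle length = 2 (tail of 1 descent step not counted)

2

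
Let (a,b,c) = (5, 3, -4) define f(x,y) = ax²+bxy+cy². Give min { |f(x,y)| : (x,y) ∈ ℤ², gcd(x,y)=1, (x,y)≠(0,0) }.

river: ρ → (-4,5,4)
river: ρ → (4,3,-5)
river: ρ → (-5,7,2)
river: ρ → (2,9,-1)
river: ρ → (-1,9,2)
river: ρ → (2,7,-5)
river: ρ → (-5,3,4)
river: ρ → (4,5,-4)
river: ρ → (-4,3,5)
river: ρ → (5,7,-2)
river: ρ → (-2,9,1)
river: ρ → (1,9,-2)
river: ρ → (-2,7,5)
river: ρ → (5,3,-4)
closes: descent 0, river 14
min |a| on river = 1

1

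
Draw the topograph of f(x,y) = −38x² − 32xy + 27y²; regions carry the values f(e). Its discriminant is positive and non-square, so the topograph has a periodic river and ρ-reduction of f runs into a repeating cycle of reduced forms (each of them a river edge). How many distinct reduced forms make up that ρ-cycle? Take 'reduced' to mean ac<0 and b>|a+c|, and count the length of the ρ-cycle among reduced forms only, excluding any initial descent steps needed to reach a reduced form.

D = 5128, ⌊√D⌋ = 71
descent: ρ → (27,32,-38)  [lands on river]
river: ρ → (-38,44,21)
river: ρ → (21,40,-42)
river: ρ → (-42,44,19)
river: ρ → (19,70,-3)
river: ρ → (-3,68,42)
river: ρ → (42,16,-29)
river: ρ → (-29,42,29)
river: ρ → (29,16,-42)
river: ρ → (-42,68,3)
river: ρ → (3,70,-19)
river: ρ → (-19,44,42)
river: ρ → (42,40,-21)
river: ρ → (-21,44,38)
river: ρ → (38,32,-27)
river: ρ → (-27,22,43)
river: ρ → (43,64,-6)
river: ρ → (-6,68,21)
river: ρ → (21,58,-21)
river: ρ → (-21,68,6)
river: ρ → (6,64,-43)
river: ρ → (-43,22,27)
ρ-cycle length = 22 (tail of 1 descent step not counted)

22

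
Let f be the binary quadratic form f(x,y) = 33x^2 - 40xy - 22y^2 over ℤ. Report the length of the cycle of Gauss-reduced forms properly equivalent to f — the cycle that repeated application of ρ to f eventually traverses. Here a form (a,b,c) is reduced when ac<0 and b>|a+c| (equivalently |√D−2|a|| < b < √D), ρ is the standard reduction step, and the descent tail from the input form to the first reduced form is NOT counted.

D = 4504, ⌊√D⌋ = 67
descent: ρ → (-22,40,33)  [lands on river]
river: ρ → (33,26,-29)
river: ρ → (-29,32,30)
river: ρ → (30,28,-31)
river: ρ → (-31,34,27)
river: ρ → (27,20,-38)
river: ρ → (-38,56,9)
river: ρ → (9,52,-50)
river: ρ → (-50,48,11)
river: ρ → (11,62,-15)
river: ρ → (-15,58,19)
river: ρ → (19,56,-18)
river: ρ → (-18,52,25)
river: ρ → (25,48,-22)
ρ-cycle length = 14 (tail of 1 descent step not counted)

14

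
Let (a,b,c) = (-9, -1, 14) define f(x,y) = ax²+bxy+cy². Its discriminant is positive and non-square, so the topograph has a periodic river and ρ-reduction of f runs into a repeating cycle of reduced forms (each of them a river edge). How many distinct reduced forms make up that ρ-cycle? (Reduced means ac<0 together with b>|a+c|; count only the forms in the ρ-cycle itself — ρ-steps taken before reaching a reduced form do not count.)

D = 505, ⌊√D⌋ = 22
descent: ρ → (14,1,-9)
descent: ρ → (-9,17,6)  [lands on river]
river: ρ → (6,19,-6)
river: ρ → (-6,17,9)
river: ρ → (9,19,-4)
river: ρ → (-4,21,4)
river: ρ → (4,19,-9)
ρ-cycle length = 6 (tail of 2 descent steps not counted)

6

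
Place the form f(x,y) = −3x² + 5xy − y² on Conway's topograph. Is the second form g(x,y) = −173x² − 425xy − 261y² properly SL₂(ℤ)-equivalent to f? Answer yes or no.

D₁ = 13, D₂ = 13
river cycle of f (length 2): (-1, 3, 1), (1, 3, -1)
river cycle of g (length 2): (-1, 3, 1), (1, 3, -1)
cycles coincide ⇒ equivalent

yes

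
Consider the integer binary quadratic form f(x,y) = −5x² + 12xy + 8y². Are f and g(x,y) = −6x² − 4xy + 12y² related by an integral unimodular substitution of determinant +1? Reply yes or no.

D₁ = 304, D₂ = 304
river cycle of f (length 12): (8, 4, -9), (-9, 14, 3), (3, 16, -4), (-4, 16, 3), (3, 14, -9), (-9, 4, 8), (8, 12, -5), (-5, 8, 12), (12, 16, -1), (-1, 16, 12), … (2 more)
river cycle of g (length 6): (-6, 8, 10), (10, 12, -4), (-4, 12, 10), (10, 8, -6), (-6, 16, 2), (2, 16, -6)
cycles differ ⇒ inequivalent

no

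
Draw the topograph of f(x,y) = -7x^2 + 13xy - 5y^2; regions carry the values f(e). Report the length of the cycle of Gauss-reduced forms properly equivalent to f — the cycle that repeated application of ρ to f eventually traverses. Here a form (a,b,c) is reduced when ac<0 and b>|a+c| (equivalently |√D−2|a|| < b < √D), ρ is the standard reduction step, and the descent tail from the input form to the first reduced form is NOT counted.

D = 29, ⌊√D⌋ = 5
descent: ρ → (-5,-3,1)
descent: ρ → (1,5,-1)  [lands on river]
river: ρ → (-1,5,1)
ρ-cycle length = 2 (tail of 2 descent steps not counted)

2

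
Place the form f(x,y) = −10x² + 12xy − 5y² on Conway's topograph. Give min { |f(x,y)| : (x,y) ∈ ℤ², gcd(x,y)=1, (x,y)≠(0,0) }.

translate: b→8 (≡-12 mod 20), so (10,-12,5)→(10,8,3)
flip: (10,8,3)→(3,-8,10)
translate: b→-2 (≡-8 mod 6), so (3,-8,10)→(3,-2,5)
reduced (well bottom): (3,-2,5) with a≤c, −a<b≤a
well minimum |f| = |-3| = 3 (negative-definite)

3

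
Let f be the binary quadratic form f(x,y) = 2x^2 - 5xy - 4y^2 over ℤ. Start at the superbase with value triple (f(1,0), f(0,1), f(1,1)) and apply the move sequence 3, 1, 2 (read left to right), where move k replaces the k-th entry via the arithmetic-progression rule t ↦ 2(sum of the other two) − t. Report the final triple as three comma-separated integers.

start (2,-4,-7) = (f(1,0),f(0,1),f(1,1))
replace slot 3: 2·(2+(-4)) − (-7) = 3 → (2,-4,3)
replace slot 1: 2·((-4)+3) − 2 = -4 → (-4,-4,3)
replace slot 2: 2·((-4)+3) − (-4) = 2 → (-4,2,3)

-4,2,3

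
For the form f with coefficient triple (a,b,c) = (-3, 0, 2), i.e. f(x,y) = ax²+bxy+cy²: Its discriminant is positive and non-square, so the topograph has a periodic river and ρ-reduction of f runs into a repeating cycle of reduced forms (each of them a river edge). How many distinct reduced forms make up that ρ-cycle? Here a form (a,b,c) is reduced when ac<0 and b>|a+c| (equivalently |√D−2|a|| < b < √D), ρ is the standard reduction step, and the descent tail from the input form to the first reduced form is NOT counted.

D = 24, ⌊√D⌋ = 4
descent: ρ → (2,4,-1)  [lands on river]
river: ρ → (-1,4,2)
ρ-cycle length = 2 (tail of 1 descent step not counted)

2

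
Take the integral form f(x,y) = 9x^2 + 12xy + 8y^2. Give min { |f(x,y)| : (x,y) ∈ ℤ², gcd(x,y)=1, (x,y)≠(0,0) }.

translate: b→-6 (≡12 mod 18), so (9,12,8)→(9,-6,5)
flip: (9,-6,5)→(5,6,9)
translate: b→-4 (≡6 mod 10), so (5,6,9)→(5,-4,8)
reduced (well bottom): (5,-4,8) with a≤c, −a<b≤a
well minimum = a = 5

5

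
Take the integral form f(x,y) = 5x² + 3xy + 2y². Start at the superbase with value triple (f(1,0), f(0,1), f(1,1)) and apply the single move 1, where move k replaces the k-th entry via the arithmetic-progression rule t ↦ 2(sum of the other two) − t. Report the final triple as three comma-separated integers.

start (5,2,10) = (f(1,0),f(0,1),f(1,1))
replace slot 1: 2·(2+10) − 5 = 19 → (19,2,10)

19,2,10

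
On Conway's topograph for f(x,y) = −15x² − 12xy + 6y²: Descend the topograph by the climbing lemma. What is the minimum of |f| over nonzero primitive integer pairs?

descent: ρ → (6,12,-15)  [lands on river]
river: ρ → (-15,18,3)
river: ρ → (3,18,-15)
river: ρ → (-15,12,6)
closes: descent 1, river 4
min |a| on river = 3

3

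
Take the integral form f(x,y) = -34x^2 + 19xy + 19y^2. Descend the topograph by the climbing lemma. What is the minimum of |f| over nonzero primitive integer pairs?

river: ρ → (19,19,-34)
river: ρ → (-34,49,4)
river: ρ → (4,47,-46)
river: ρ → (-46,45,5)
river: ρ → (5,45,-46)
river: ρ → (-46,47,4)
river: ρ → (4,49,-34)
river: ρ → (-34,19,19)
closes: descent 0, river 8
min |a| on river = 4

4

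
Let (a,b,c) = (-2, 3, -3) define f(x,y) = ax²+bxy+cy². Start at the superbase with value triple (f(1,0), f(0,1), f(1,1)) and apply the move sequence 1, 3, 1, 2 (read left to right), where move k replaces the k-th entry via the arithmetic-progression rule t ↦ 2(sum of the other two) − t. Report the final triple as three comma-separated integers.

start (-2,-3,-2) = (f(1,0),f(0,1),f(1,1))
replace slot 1: 2·((-3)+(-2)) − (-2) = -8 → (-8,-3,-2)
replace slot 3: 2·((-8)+(-3)) − (-2) = -20 → (-8,-3,-20)
replace slot 1: 2·((-3)+(-20)) − (-8) = -38 → (-38,-3,-20)
replace slot 2: 2·((-38)+(-20)) − (-3) = -113 → (-38,-113,-20)

-38,-113,-20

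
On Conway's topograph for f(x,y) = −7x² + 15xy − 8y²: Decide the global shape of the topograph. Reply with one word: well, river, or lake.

D = b²−4ac = 15² − 4·(-7)·(-8) = 1
D = 1² is a perfect square ⇒ form factors over ℤ ⇒ lakes

lake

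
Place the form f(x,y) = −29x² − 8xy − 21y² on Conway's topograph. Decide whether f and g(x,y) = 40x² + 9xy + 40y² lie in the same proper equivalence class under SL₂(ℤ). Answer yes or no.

D₁ = -2372, D₂ = -6319
discriminants differ ⇒ not SL₂(ℤ)-equivalent

no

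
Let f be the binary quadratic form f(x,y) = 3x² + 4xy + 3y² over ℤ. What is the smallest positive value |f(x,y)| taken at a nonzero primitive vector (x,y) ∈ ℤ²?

translate: b→-2 (≡4 mod 6), so (3,4,3)→(3,-2,2)
flip: (3,-2,2)→(2,2,3)
reduced (well bottom): (2,2,3) with a≤c, −a<b≤a
well minimum = a = 2

2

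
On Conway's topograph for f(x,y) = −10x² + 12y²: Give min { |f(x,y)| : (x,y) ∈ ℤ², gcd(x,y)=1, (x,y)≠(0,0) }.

descent: ρ → (12,0,-10)
descent: ρ → (-10,20,2)  [lands on river]
river: ρ → (2,20,-10)
closes: descent 2, river 2
min |a| on river = 2

2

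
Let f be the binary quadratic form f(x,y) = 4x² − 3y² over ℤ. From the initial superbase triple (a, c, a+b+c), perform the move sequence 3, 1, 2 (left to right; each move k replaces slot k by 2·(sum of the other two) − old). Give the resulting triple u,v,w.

start (4,-3,1) = (f(1,0),f(0,1),f(1,1))
replace slot 3: 2·(4+(-3)) − 1 = 1 → (4,-3,1)
replace slot 1: 2·((-3)+1) − 4 = -8 → (-8,-3,1)
replace slot 2: 2·((-8)+1) − (-3) = -11 → (-8,-11,1)

-8,-11,1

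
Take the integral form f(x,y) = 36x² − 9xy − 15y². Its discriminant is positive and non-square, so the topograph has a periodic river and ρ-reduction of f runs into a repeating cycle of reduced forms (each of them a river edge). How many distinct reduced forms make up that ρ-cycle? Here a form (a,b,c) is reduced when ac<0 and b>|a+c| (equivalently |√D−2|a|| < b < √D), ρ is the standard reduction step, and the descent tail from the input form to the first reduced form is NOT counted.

D = 2241, ⌊√D⌋ = 47
descent: ρ → (-15,39,12)  [lands on river]
river: ρ → (12,33,-24)
river: ρ → (-24,15,21)
river: ρ → (21,27,-18)
river: ρ → (-18,45,3)
river: ρ → (3,45,-18)
river: ρ → (-18,27,21)
river: ρ → (21,15,-24)
river: ρ → (-24,33,12)
river: ρ → (12,39,-15)
river: ρ → (-15,21,30)
river: ρ → (30,39,-6)
river: ρ → (-6,45,9)
river: ρ → (9,45,-6)
river: ρ → (-6,39,30)
river: ρ → (30,21,-15)
ρ-cycle length = 16 (tail of 1 descent step not counted)

16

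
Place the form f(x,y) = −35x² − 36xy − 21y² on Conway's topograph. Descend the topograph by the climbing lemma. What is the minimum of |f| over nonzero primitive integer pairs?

translate: b→-34 (≡36 mod 70), so (35,36,21)→(35,-34,20)
flip: (35,-34,20)→(20,34,35)
translate: b→-6 (≡34 mod 40), so (20,34,35)→(20,-6,21)
reduced (well bottom): (20,-6,21) with a≤c, −a<b≤a
well minimum |f| = |-20| = 20 (negative-definite)

20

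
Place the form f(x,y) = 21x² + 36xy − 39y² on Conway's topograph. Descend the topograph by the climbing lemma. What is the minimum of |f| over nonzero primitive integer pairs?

river: ρ → (-39,42,18)
river: ρ → (18,66,-3)
river: ρ → (-3,66,18)
river: ρ → (18,42,-39)
river: ρ → (-39,36,21)
river: ρ → (21,48,-27)
river: ρ → (-27,60,9)
river: ρ → (9,66,-6)
river: ρ → (-6,66,9)
river: ρ → (9,60,-27)
river: ρ → (-27,48,21)
river: ρ → (21,36,-39)
closes: descent 0, river 12
min |a| on river = 3

3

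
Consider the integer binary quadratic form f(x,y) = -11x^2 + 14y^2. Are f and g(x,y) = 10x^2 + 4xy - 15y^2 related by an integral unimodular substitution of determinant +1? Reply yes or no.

D₁ = 616, D₂ = 616
river cycle of f (length 8): (-11, 22, 3), (3, 20, -18), (-18, 16, 5), (5, 24, -2), (-2, 24, 5), (5, 16, -18), (-18, 20, 3), (3, 22, -11)
river cycle of g (length 10): (10, 24, -1), (-1, 24, 10), (10, 16, -9), (-9, 20, 6), (6, 16, -15), (-15, 14, 7), (7, 14, -15), (-15, 16, 6), (6, 20, -9), (-9, 16, 10)
cycles differ ⇒ inequivalent

no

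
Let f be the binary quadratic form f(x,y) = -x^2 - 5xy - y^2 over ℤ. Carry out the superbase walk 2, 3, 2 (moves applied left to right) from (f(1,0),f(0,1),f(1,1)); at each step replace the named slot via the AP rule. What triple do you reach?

start (-1,-1,-7) = (f(1,0),f(0,1),f(1,1))
replace slot 2: 2·((-1)+(-7)) − (-1) = -15 → (-1,-15,-7)
replace slot 3: 2·((-1)+(-15)) − (-7) = -25 → (-1,-15,-25)
replace slot 2: 2·((-1)+(-25)) − (-15) = -37 → (-1,-37,-25)

-1,-37,-25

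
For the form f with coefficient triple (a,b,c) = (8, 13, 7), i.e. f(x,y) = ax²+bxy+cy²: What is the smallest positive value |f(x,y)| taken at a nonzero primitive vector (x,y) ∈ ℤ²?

translate: b→-3 (≡13 mod 16), so (8,13,7)→(8,-3,2)
flip: (8,-3,2)→(2,3,8)
translate: b→-1 (≡3 mod 4), so (2,3,8)→(2,-1,7)
reduced (well bottom): (2,-1,7) with a≤c, −a<b≤a
well minimum = a = 2

2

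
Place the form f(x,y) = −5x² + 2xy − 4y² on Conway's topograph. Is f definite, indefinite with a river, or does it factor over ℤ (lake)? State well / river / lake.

D = b²−4ac = 2² − 4·(-5)·(-4) = -76
D < 0 ⇒ definite ⇒ every region one sign ⇒ single well

well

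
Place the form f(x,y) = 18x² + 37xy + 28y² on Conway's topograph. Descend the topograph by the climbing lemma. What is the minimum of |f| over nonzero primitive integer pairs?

translate: b→1 (≡37 mod 36), so (18,37,28)→(18,1,9)
flip: (18,1,9)→(9,-1,18)
reduced (well bottom): (9,-1,18) with a≤c, −a<b≤a
well minimum = a = 9

9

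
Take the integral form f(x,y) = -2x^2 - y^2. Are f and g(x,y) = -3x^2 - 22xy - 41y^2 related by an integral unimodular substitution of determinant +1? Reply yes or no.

D₁ = -8, D₂ = -8
f is negative-definite; reduce −f:
−f: flip: (2,0,1)→(1,0,2)
−f: reduced (well bottom): (1,0,2) with a≤c, −a<b≤a
flip sign back: reduced form of f is (-1,0,-2)
g is negative-definite; reduce −g:
−g: translate: b→-2 (≡22 mod 6), so (3,22,41)→(3,-2,1)
−g: flip: (3,-2,1)→(1,2,3)
−g: translate: b→0 (≡2 mod 2), so (1,2,3)→(1,0,2)
−g: reduced (well bottom): (1,0,2) with a≤c, −a<b≤a
flip sign back: reduced form of g is (-1,0,-2)
reduced forms (-1, 0, -2) vs (-1, 0, -2) ⇒ equivalent

yes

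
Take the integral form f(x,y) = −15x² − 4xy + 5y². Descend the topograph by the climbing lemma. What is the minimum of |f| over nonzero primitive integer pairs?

descent: ρ → (5,14,-6)  [lands on river]
river: ρ → (-6,10,9)
river: ρ → (9,8,-7)
river: ρ → (-7,6,10)
river: ρ → (10,14,-3)
river: ρ → (-3,16,5)
closes: descent 1, river 6
min |a| on river = 3

3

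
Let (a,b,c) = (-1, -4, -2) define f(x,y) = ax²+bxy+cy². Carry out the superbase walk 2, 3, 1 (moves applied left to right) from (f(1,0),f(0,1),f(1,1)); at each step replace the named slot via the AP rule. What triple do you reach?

start (-1,-2,-7) = (f(1,0),f(0,1),f(1,1))
replace slot 2: 2·((-1)+(-7)) − (-2) = -14 → (-1,-14,-7)
replace slot 3: 2·((-1)+(-14)) − (-7) = -23 → (-1,-14,-23)
replace slot 1: 2·((-14)+(-23)) − (-1) = -73 → (-73,-14,-23)

-73,-14,-23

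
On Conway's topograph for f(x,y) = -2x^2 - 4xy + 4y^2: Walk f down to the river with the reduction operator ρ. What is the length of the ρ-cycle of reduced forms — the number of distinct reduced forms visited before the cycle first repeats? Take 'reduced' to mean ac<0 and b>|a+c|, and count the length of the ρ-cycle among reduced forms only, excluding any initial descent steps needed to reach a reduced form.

D = 48, ⌊√D⌋ = 6
descent: ρ → (4,4,-2)  [lands on river]
river: ρ → (-2,4,4)
ρ-cycle length = 2 (tail of 1 descent step not counted)

2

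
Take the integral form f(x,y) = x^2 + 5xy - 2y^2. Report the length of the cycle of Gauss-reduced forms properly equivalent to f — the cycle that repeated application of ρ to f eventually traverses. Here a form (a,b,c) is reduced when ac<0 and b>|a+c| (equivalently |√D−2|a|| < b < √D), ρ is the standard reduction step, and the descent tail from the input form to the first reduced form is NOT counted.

D = 33, ⌊√D⌋ = 5
river: ρ → (-2,3,3)
river: ρ → (3,3,-2)
river: ρ → (-2,5,1)
river: ρ → (1,5,-2)
ρ-cycle length = 4 (tail of 0 descent steps not counted)

4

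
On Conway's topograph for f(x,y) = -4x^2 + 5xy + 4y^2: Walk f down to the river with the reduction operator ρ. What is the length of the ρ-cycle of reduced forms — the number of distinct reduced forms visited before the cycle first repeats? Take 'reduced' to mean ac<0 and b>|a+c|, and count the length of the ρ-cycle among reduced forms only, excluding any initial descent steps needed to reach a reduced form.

D = 89, ⌊√D⌋ = 9
river: ρ → (4,3,-5)
river: ρ → (-5,7,2)
river: ρ → (2,9,-1)
river: ρ → (-1,9,2)
river: ρ → (2,7,-5)
river: ρ → (-5,3,4)
river: ρ → (4,5,-4)
river: ρ → (-4,3,5)
river: ρ → (5,7,-2)
river: ρ → (-2,9,1)
river: ρ → (1,9,-2)
river: ρ → (-2,7,5)
river: ρ → (5,3,-4)
river: ρ → (-4,5,4)
ρ-cycle length = 14 (tail of 0 descent steps not counted)

14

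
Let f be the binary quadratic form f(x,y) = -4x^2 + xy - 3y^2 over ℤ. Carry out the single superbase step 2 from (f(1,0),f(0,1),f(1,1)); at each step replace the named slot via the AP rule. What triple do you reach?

start (-4,-3,-6) = (f(1,0),f(0,1),f(1,1))
replace slot 2: 2·((-4)+(-6)) − (-3) = -17 → (-4,-17,-6)

-4,-17,-6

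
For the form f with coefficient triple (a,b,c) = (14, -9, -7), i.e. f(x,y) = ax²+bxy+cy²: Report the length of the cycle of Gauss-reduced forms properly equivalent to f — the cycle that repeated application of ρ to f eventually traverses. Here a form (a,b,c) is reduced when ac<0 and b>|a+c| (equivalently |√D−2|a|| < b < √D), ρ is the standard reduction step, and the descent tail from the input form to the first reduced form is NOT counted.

D = 473, ⌊√D⌋ = 21
descent: ρ → (-7,9,14)  [lands on river]
river: ρ → (14,19,-2)
river: ρ → (-2,21,4)
river: ρ → (4,19,-7)
ρ-cycle length = 4 (tail of 1 descent step not counted)

4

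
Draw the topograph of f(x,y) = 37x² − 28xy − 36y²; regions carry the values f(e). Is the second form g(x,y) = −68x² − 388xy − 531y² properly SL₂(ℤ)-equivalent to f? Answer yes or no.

D₁ = 6112, D₂ = 6112
river cycle of f (length 24): (-36, 28, 37), (37, 46, -27), (-27, 62, 21), (21, 64, -24), (-24, 32, 53), (53, 74, -3), (-3, 76, 28), (28, 36, -43), (-43, 50, 21), (21, 76, -4), … (14 more)
river cycle of g (length 24): (21, 64, -24), (-24, 32, 53), (53, 74, -3), (-3, 76, 28), (28, 36, -43), (-43, 50, 21), (21, 76, -4), (-4, 76, 21), (21, 50, -43), (-43, 36, 28), … (14 more)
cycles coincide ⇒ equivalent

yes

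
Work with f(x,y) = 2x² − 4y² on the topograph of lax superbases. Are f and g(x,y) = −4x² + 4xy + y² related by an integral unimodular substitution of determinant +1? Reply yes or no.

D₁ = 32, D₂ = 32
river cycle of f (length 2): (2, 4, -2), (-2, 4, 2)
river cycle of g (length 2): (1, 4, -4), (-4, 4, 1)
cycles differ ⇒ inequivalent

no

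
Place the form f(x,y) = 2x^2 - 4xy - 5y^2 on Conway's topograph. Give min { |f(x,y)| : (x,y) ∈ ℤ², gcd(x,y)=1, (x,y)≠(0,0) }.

descent: ρ → (-5,4,2)  [lands on river]
river: ρ → (2,4,-5)
river: ρ → (-5,6,1)
river: ρ → (1,6,-5)
closes: descent 1, river 4
min |a| on river = 1

1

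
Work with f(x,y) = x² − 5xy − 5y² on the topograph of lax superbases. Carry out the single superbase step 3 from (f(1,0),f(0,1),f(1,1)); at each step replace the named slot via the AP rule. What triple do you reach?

start (1,-5,-9) = (f(1,0),f(0,1),f(1,1))
replace slot 3: 2·(1+(-5)) − (-9) = 1 → (1,-5,1)

1,-5,1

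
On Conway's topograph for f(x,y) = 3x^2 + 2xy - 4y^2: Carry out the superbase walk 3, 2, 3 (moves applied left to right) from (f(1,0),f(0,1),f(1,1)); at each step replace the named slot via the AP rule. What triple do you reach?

start (3,-4,1) = (f(1,0),f(0,1),f(1,1))
replace slot 3: 2·(3+(-4)) − 1 = -3 → (3,-4,-3)
replace slot 2: 2·(3+(-3)) − (-4) = 4 → (3,4,-3)
replace slot 3: 2·(3+4) − (-3) = 17 → (3,4,17)

3,4,17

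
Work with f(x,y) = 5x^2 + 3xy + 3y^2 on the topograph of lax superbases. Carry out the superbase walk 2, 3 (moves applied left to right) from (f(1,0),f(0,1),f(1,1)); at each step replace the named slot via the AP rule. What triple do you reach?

start (5,3,11) = (f(1,0),f(0,1),f(1,1))
replace slot 2: 2·(5+11) − 3 = 29 → (5,29,11)
replace slot 3: 2·(5+29) − 11 = 57 → (5,29,57)

5,29,57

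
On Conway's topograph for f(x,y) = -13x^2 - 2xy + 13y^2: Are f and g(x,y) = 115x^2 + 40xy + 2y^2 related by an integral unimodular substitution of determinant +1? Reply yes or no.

D₁ = 680, D₂ = 680
river cycle of f (length 6): (13, 2, -13), (-13, 24, 2), (2, 24, -13), (-13, 2, 13), (13, 24, -2), (-2, 24, 13)
river cycle of g (length 6): (2, 24, -13), (-13, 2, 13), (13, 24, -2), (-2, 24, 13), (13, 2, -13), (-13, 24, 2)
cycles coincide ⇒ equivalent

yes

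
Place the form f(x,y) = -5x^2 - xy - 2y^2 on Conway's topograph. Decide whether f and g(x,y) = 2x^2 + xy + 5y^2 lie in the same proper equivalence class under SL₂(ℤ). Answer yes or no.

D₁ = -39, D₂ = -39
f is negative-definite; reduce −f:
−f: flip: (5,1,2)→(2,-1,5)
−f: reduced (well bottom): (2,-1,5) with a≤c, −a<b≤a
flip sign back: reduced form of f is (-2,1,-5)
g: reduced (well bottom): (2,1,5) with a≤c, −a<b≤a
reduced forms (-2, 1, -5) vs (2, 1, 5) ⇒ inequivalent

no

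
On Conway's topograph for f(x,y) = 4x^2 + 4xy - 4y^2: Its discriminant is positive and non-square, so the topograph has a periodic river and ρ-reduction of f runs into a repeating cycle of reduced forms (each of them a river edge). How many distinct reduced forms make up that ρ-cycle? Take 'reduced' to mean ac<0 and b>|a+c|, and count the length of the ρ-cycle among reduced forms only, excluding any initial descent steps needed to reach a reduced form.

D = 80, ⌊√D⌋ = 8
river: ρ → (-4,4,4)
river: ρ → (4,4,-4)
ρ-cycle length = 2 (tail of 0 descent steps not counted)

2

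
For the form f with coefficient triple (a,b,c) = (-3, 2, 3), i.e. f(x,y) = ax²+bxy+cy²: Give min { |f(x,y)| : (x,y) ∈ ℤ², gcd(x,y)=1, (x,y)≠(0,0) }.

river: ρ → (3,4,-2)
river: ρ → (-2,4,3)
river: ρ → (3,2,-3)
river: ρ → (-3,4,2)
river: ρ → (2,4,-3)
river: ρ → (-3,2,3)
closes: descent 0, river 6
min |a| on river = 2

2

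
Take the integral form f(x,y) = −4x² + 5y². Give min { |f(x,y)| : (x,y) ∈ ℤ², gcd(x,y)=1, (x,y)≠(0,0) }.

descent: ρ → (5,0,-4)
descent: ρ → (-4,8,1)  [lands on river]
river: ρ → (1,8,-4)
closes: descent 2, river 2
min |a| on river = 1

1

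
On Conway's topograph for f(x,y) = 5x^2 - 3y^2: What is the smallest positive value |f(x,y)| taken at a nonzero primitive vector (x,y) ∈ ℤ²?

descent: ρ → (-3,6,2)  [lands on river]
river: ρ → (2,6,-3)
closes: descent 1, river 2
min |a| on river = 2

2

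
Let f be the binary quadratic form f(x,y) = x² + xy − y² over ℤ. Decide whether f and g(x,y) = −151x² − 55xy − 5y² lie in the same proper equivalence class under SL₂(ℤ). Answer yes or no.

D₁ = 5, D₂ = 5
river cycle of f (length 2): (-1, 1, 1), (1, 1, -1)
river cycle of g (length 2): (-1, 1, 1), (1, 1, -1)
cycles coincide ⇒ equivalent

yes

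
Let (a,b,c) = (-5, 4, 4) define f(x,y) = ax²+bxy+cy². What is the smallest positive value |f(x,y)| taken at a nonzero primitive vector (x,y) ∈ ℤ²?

river: ρ → (4,4,-5)
river: ρ → (-5,6,3)
river: ρ → (3,6,-5)
river: ρ → (-5,4,4)
closes: descent 0, river 4
min |a| on river = 3

3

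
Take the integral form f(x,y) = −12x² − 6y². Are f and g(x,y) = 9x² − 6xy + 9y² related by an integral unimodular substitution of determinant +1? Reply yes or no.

D₁ = -288, D₂ = -288
f is negative-definite; reduce −f:
−f: flip: (12,0,6)→(6,0,12)
−f: reduced (well bottom): (6,0,12) with a≤c, −a<b≤a
flip sign back: reduced form of f is (-6,0,-12)
g: flip: (9,-6,9)→(9,6,9)
g: reduced (well bottom): (9,6,9) with a≤c, −a<b≤a
reduced forms (-6, 0, -12) vs (9, 6, 9) ⇒ inequivalent

no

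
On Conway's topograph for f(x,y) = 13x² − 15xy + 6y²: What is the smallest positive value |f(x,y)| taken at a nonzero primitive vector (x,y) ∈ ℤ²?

translate: b→11 (≡-15 mod 26), so (13,-15,6)→(13,11,4)
flip: (13,11,4)→(4,-11,13)
translate: b→-3 (≡-11 mod 8), so (4,-11,13)→(4,-3,6)
reduced (well bottom): (4,-3,6) with a≤c, −a<b≤a
well minimum = a = 4

4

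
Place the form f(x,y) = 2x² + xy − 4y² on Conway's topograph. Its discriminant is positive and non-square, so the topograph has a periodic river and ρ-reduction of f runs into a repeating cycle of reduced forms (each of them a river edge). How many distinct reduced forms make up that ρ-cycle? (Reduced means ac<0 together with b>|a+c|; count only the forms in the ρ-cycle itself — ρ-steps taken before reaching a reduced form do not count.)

D = 33, ⌊√D⌋ = 5
descent: ρ → (-4,-1,2)
descent: ρ → (2,5,-1)  [lands on river]
river: ρ → (-1,5,2)
river: ρ → (2,3,-3)
river: ρ → (-3,3,2)
ρ-cycle length = 4 (tail of 2 descent steps not counted)

4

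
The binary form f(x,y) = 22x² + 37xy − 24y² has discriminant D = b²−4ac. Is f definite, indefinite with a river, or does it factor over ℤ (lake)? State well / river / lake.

D = b²−4ac = 37² − 4·22·(-24) = 3481
D = 59² is a perfect square ⇒ form factors over ℤ ⇒ lakes

lake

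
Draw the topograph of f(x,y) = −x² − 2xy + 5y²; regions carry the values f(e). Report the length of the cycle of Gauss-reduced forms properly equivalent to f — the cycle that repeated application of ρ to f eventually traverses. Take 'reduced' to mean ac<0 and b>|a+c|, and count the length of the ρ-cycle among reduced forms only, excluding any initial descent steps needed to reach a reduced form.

D = 24, ⌊√D⌋ = 4
descent: ρ → (5,2,-1)
descent: ρ → (-1,4,2)  [lands on river]
river: ρ → (2,4,-1)
ρ-cycle length = 2 (tail of 2 descent steps not counted)

2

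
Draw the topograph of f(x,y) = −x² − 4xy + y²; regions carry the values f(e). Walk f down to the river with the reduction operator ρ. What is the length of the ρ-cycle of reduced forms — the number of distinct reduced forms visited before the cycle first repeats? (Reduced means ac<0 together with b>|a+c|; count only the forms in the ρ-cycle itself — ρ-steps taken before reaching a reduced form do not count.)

D = 20, ⌊√D⌋ = 4
descent: ρ → (1,4,-1)  [lands on river]
river: ρ → (-1,4,1)
ρ-cycle length = 2 (tail of 1 descent step not counted)

2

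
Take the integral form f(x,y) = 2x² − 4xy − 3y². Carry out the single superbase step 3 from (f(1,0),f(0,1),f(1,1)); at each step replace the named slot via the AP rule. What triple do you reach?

start (2,-3,-5) = (f(1,0),f(0,1),f(1,1))
replace slot 3: 2·(2+(-3)) − (-5) = 3 → (2,-3,3)

2,-3,3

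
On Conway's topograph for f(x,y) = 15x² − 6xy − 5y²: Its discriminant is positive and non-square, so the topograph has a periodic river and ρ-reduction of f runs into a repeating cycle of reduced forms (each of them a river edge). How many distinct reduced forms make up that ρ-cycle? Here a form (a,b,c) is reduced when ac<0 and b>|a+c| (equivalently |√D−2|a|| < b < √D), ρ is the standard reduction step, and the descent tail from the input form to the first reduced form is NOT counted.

D = 336, ⌊√D⌋ = 18
descent: ρ → (-5,16,4)  [lands on river]
river: ρ → (4,16,-5)
river: ρ → (-5,14,7)
river: ρ → (7,14,-5)
ρ-cycle length = 4 (tail of 1 descent step not counted)

4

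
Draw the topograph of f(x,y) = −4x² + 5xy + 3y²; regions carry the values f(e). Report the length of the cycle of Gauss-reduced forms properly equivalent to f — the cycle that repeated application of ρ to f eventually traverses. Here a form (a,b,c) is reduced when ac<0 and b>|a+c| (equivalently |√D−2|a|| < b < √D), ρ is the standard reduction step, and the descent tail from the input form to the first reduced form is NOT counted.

D = 73, ⌊√D⌋ = 8
river: ρ → (3,7,-2)
river: ρ → (-2,5,6)
river: ρ → (6,7,-1)
river: ρ → (-1,7,6)
river: ρ → (6,5,-2)
river: ρ → (-2,7,3)
river: ρ → (3,5,-4)
river: ρ → (-4,3,4)
river: ρ → (4,5,-3)
river: ρ → (-3,7,2)
river: ρ → (2,5,-6)
river: ρ → (-6,7,1)
river: ρ → (1,7,-6)
river: ρ → (-6,5,2)
river: ρ → (2,7,-3)
river: ρ → (-3,5,4)
river: ρ → (4,3,-4)
river: ρ → (-4,5,3)
ρ-cycle length = 18 (tail of 0 descent steps not counted)

18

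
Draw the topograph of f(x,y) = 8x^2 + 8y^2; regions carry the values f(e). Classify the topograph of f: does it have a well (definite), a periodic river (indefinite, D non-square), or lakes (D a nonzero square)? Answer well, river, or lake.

D = b²−4ac = 0² − 4·8·8 = -256
D < 0 ⇒ definite ⇒ every region one sign ⇒ single well

well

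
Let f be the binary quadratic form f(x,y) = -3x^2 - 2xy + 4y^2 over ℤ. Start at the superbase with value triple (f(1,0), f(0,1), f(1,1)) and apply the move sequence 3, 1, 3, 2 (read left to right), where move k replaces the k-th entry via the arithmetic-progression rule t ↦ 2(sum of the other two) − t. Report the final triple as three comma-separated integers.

start (-3,4,-1) = (f(1,0),f(0,1),f(1,1))
replace slot 3: 2·((-3)+4) − (-1) = 3 → (-3,4,3)
replace slot 1: 2·(4+3) − (-3) = 17 → (17,4,3)
replace slot 3: 2·(17+4) − 3 = 39 → (17,4,39)
replace slot 2: 2·(17+39) − 4 = 108 → (17,108,39)

17,108,39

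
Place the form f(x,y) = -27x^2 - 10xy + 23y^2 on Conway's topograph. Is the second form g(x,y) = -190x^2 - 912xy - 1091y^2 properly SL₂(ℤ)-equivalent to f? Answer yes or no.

D₁ = 2584, D₂ = 2584
river cycle of f (length 6): (23, 10, -27), (-27, 44, 6), (6, 40, -41), (-41, 42, 5), (5, 48, -14), (-14, 36, 23)
river cycle of g (length 6): (-27, 44, 6), (6, 40, -41), (-41, 42, 5), (5, 48, -14), (-14, 36, 23), (23, 10, -27)
cycles coincide ⇒ equivalent

yes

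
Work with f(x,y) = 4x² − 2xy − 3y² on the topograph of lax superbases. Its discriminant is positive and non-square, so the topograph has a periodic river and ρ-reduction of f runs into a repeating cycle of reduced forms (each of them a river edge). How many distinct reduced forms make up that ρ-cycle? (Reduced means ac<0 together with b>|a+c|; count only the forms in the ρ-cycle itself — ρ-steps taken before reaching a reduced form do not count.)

D = 52, ⌊√D⌋ = 7
descent: ρ → (-3,2,4)  [lands on river]
river: ρ → (4,6,-1)
river: ρ → (-1,6,4)
river: ρ → (4,2,-3)
river: ρ → (-3,4,3)
river: ρ → (3,2,-4)
river: ρ → (-4,6,1)
river: ρ → (1,6,-4)
river: ρ → (-4,2,3)
river: ρ → (3,4,-3)
ρ-cycle length = 10 (tail of 1 descent step not counted)

10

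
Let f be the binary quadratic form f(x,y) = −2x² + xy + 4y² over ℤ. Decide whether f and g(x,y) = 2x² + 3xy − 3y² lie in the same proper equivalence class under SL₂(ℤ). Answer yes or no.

D₁ = 33, D₂ = 33
river cycle of f (length 4): (-2, 5, 1), (1, 5, -2), (-2, 3, 3), (3, 3, -2)
river cycle of g (length 4): (-3, 3, 2), (2, 5, -1), (-1, 5, 2), (2, 3, -3)
cycles differ ⇒ inequivalent

no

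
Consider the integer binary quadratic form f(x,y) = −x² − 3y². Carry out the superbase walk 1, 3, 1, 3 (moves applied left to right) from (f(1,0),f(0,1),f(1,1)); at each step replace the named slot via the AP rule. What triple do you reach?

start (-1,-3,-4) = (f(1,0),f(0,1),f(1,1))
replace slot 1: 2·((-3)+(-4)) − (-1) = -13 → (-13,-3,-4)
replace slot 3: 2·((-13)+(-3)) − (-4) = -28 → (-13,-3,-28)
replace slot 1: 2·((-3)+(-28)) − (-13) = -49 → (-49,-3,-28)
replace slot 3: 2·((-49)+(-3)) − (-28) = -76 → (-49,-3,-76)

-49,-3,-76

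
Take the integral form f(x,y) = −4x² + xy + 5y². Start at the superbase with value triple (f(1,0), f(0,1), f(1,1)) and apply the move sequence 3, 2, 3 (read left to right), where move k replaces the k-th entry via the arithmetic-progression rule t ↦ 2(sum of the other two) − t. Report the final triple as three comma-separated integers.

start (-4,5,2) = (f(1,0),f(0,1),f(1,1))
replace slot 3: 2·((-4)+5) − 2 = 0 → (-4,5,0)
replace slot 2: 2·((-4)+0) − 5 = -13 → (-4,-13,0)
replace slot 3: 2·((-4)+(-13)) − 0 = -34 → (-4,-13,-34)

-4,-13,-34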